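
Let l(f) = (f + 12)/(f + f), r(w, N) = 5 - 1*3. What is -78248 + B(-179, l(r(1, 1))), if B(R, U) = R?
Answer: -78427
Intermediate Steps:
r(w, N) = 2 (r(w, N) = 5 - 3 = 2)
l(f) = (12 + f)/(2*f) (l(f) = (12 + f)/((2*f)) = (12 + f)*(1/(2*f)) = (12 + f)/(2*f))
-78248 + B(-179, l(r(1, 1))) = -78248 - 179 = -78427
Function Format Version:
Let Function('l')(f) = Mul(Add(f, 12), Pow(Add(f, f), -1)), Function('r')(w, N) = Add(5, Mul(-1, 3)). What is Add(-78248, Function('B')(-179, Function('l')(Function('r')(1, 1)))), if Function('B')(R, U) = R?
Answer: -78427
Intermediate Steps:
Function('r')(w, N) = 2 (Function('r')(w, N) = Add(5, -3) = 2)
Function('l')(f) = Mul(Rational(1, 2), Pow(f, -1), Add(12, f)) (Function('l')(f) = Mul(Add(12, f), Pow(Mul(2, f), -1)) = Mul(Add(12, f), Mul(Rational(1, 2), Pow(f, -1))) = Mul(Rational(1, 2), Pow(f, -1), Add(12, f)))
Add(-78248, Function('B')(-179, Function('l')(Function('r')(1, 1)))) = Add(-78248, -179) = -78427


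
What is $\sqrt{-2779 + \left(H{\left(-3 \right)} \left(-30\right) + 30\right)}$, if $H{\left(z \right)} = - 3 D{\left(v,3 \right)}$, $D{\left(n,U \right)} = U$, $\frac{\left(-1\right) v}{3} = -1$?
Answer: $i \sqrt{2479} \approx 49.79 i$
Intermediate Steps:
$v = 3$ ($v = \left(-3\right) \left(-1\right) = 3$)
$H{\left(z \right)} = -9$ ($H{\left(z \right)} = \left(-3\right) 3 = -9$)
$\sqrt{-2779 + \left(H{\left(-3 \right)} \left(-30\right) + 30\right)} = \sqrt{-2779 + \left(\left(-9\right) \left(-30\right) + 30\right)} = \sqrt{-2779 + \left(270 + 30\right)} = \sqrt{-2779 + 300} = \sqrt{-2479} = i \sqrt{2479}$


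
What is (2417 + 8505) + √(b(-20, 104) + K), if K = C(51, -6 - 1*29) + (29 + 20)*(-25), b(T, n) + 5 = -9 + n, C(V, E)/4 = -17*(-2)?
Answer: 10922 + 3*I*√111 ≈ 10922.0 + 31.607*I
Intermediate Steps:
C(V, E) = 136 (C(V, E) = 4*(-17*(-2)) = 4*34 = 136)
b(T, n) = -14 + n (b(T, n) = -5 + (-9 + n) = -14 + n)
K = -1089 (K = 136 + (29 + 20)*(-25) = 136 + 49*(-25) = 136 - 1225 = -1089)
(2417 + 8505) + √(b(-20, 104) + K) = (2417 + 8505) + √((-14 + 104) - 1089) = 10922 + √(90 - 1089) = 10922 + √(-999) = 10922 + 3*I*√111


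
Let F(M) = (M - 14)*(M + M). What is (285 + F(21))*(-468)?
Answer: -270972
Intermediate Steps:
F(M) = 2*M*(-14 + M) (F(M) = (-14 + M)*(2*M) = 2*M*(-14 + M))
(285 + F(21))*(-468) = (285 + 2*21*(-14 + 21))*(-468) = (285 + 2*21*7)*(-468) = (285 + 294)*(-468) = 579*(-468) = -270972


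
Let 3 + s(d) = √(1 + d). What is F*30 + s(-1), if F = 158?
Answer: 4737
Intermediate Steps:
s(d) = -3 + √(1 + d)
F*30 + s(-1) = 158*30 + (-3 + √(1 - 1)) = 4740 + (-3 + √0) = 4740 + (-3 + 0) = 4740 - 3 = 4737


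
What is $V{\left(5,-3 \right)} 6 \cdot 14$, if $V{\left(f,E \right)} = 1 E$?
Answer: $-252$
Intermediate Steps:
$V{\left(f,E \right)} = E$
$V{\left(5,-3 \right)} 6 \cdot 14 = \left(-3\right) 6 \cdot 14 = \left(-18\right) 14 = -252$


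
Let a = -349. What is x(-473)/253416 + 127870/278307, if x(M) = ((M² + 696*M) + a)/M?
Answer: 1279724035613/2779956857898 ≈ 0.46034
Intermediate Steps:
x(M) = (-349 + M² + 696*M)/M (x(M) = ((M² + 696*M) - 349)/M = (-349 + M² + 696*M)/M)
x(-473)/253416 + 127870/278307 = (696 - 473 - 349/(-473))/253416 + 127870/278307 = (696 - 473 - 349*(-1/473))*(1/253416) + 127870*(1/278307) = (696 - 473 + 349/473)*(1/253416) + 127870/278307 = (105828/473)*(1/253416) + 127870/278307 = 8819/9988814 + 127870/278307 = 1279724035613/2779956857898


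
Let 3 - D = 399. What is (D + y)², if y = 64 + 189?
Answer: 20449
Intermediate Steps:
y = 253
D = -396 (D = 3 - 1*399 = 3 - 399 = -396)
(D + y)² = (-396 + 253)² = (-143)² = 20449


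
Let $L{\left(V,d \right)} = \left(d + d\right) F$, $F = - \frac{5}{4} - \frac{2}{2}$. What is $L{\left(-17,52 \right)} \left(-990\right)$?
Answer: $231660$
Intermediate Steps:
$F = - \frac{9}{4}$ ($F = \left(-5\right) \frac{1}{4} - 1 = - \frac{5}{4} - 1 = - \frac{9}{4} \approx -2.25$)
$L{\left(V,d \right)} = - \frac{9 d}{2}$ ($L{\left(V,d \right)} = \left(d + d\right) \left(- \frac{9}{4}\right) = 2 d \left(- \frac{9}{4}\right) = - \frac{9 d}{2}$)
$L{\left(-17,52 \right)} \left(-990\right) = \left(- \frac{9}{2}\right) 52 \left(-990\right) = \left(-234\right) \left(-990\right) = 231660$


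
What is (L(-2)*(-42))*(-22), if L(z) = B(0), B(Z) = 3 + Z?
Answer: 2772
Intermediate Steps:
L(z) = 3 (L(z) = 3 + 0 = 3)
(L(-2)*(-42))*(-22) = (3*(-42))*(-22) = -126*(-22) = 2772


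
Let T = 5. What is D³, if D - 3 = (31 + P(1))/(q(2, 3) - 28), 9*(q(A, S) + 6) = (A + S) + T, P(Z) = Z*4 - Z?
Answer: 24642171/3241792 ≈ 7.6014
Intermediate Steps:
P(Z) = 3*Z (P(Z) = 4*Z - Z = 3*Z)
q(A, S) = -49/9 + A/9 + S/9 (q(A, S) = -6 + ((A + S) + 5)/9 = -6 + (5 + A + S)/9 = -6 + (5/9 + A/9 + S/9) = -49/9 + A/9 + S/9)
D = 291/148 (D = 3 + (31 + 3*1)/((-49/9 + (⅑)*2 + (⅑)*3) - 28) = 3 + (31 + 3)/((-49/9 + 2/9 + ⅓) - 28) = 3 + 34/(-44/9 - 28) = 3 + 34/(-296/9) = 3 + 34*(-9/296) = 3 - 153/148 = 291/148 ≈ 1.9662)
D³ = (291/148)³ = 24642171/3241792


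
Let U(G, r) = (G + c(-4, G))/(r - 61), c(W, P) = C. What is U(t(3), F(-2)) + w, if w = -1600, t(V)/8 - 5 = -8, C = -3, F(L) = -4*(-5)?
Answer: -65573/41 ≈ -1599.3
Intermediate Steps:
F(L) = 20
t(V) = -24 (t(V) = 40 + 8*(-8) = 40 - 64 = -24)
c(W, P) = -3
U(G, r) = (-3 + G)/(-61 + r) (U(G, r) = (G - 3)/(r - 61) = (-3 + G)/(-61 + r))
U(t(3), F(-2)) + w = (-3 - 24)/(-61 + 20) - 1600 = -27/(-41) - 1600 = -1/41*(-27) - 1600 = 27/41 - 1600 = -65573/41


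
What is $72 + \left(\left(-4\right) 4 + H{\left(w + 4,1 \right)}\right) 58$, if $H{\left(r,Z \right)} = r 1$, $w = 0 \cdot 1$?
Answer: $-624$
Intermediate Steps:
$w = 0$
$H{\left(r,Z \right)} = r$
$72 + \left(\left(-4\right) 4 + H{\left(w + 4,1 \right)}\right) 58 = 72 + \left(\left(-4\right) 4 + \left(0 + 4\right)\right) 58 = 72 + \left(-16 + 4\right) 58 = 72 - 696 = -624$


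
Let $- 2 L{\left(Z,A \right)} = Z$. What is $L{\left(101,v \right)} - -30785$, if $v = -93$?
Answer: $\frac{61469}{2} \approx 30735.0$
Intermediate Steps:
$L{\left(Z,A \right)} = - \frac{Z}{2}$
$L{\left(101,v \right)} - -30785 = \left(- \frac{1}{2}\right) 101 - -30785 = - \frac{101}{2} + 30785 = \frac{61469}{2}$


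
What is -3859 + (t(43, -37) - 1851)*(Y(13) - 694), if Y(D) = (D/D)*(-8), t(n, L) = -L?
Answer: 1269569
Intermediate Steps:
Y(D) = -8 (Y(D) = 1*(-8) = -8)
-3859 + (t(43, -37) - 1851)*(Y(13) - 694) = -3859 + (-1*(-37) - 1851)*(-8 - 694) = -3859 + (37 - 1851)*(-702) = -3859 - 1814*(-702) = -3859 + 1273428 = 1269569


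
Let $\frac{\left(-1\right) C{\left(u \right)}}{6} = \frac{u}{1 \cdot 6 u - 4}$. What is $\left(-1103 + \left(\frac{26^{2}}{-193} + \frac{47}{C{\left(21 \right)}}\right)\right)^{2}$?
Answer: $\frac{196204341231616}{147841281} \approx 1.3271 \cdot 10^{6}$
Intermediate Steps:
$C{\left(u \right)} = - \frac{6 u}{-4 + 6 u}$ ($C{\left(u \right)} = - 6 \frac{u}{1 \cdot 6 u - 4} = - 6 \frac{u}{6 u - 4} = - 6 \frac{u}{-4 + 6 u} = - \frac{6 u}{-4 + 6 u}$)
$\left(-1103 + \left(\frac{26^{2}}{-193} + \frac{47}{C{\left(21 \right)}}\right)\right)^{2} = \left(-1103 + \left(\frac{26^{2}}{-193} + \frac{47}{\left(-3\right) 21 \frac{1}{-2 + 3 \cdot 21}}\right)\right)^{2} = \left(-1103 + \left(676 \left(- \frac{1}{193}\right) + \frac{47}{\left(-3\right) 21 \frac{1}{-2 + 63}}\right)\right)^{2} = \left(-1103 + \left(- \frac{676}{193} + \frac{47}{\left(-3\right) 21 \cdot \frac{1}{61}}\right)\right)^{2} = \left(-1103 + \left(- \frac{676}{193} + \frac{47}{- \frac{63}{61}}\right)\right)^{2} = \left(-1103 + \left(- \frac{676}{193} + 47 \left(- \frac{61}{63}\right)\right)\right)^{2} = \left(-1103 - \frac{595919}{12159}\right)^{2} = \left(- \frac{14007296}{12159}\right)^{2} = \frac{196204341231616}{147841281}$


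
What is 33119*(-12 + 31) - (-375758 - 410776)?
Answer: 1415795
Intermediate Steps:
33119*(-12 + 31) - (-375758 - 410776) = 33119*19 - 1*(-786534) = 629261 + 786534 = 1415795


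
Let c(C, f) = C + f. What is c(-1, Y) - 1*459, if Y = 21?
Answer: -439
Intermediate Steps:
c(-1, Y) - 1*459 = (-1 + 21) - 1*459 = 20 - 459 = -439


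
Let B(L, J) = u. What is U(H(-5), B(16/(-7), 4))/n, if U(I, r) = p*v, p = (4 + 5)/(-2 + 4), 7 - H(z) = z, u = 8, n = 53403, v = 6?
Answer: 9/17801 ≈ 0.00050559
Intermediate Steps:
H(z) = 7 - z
B(L, J) = 8
p = 9/2 ≈ 4.5000
U(I, r) = 27 (U(I, r) = (9/2)*6 = 27)
U(H(-5), B(16/(-7), 4))/n = 27/53403 = 27*(1/53403) = 9/17801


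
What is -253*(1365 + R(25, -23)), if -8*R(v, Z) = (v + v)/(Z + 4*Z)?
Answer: -1381435/4 ≈ -3.4536e+5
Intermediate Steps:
R(v, Z) = -v/(20*Z) (R(v, Z) = -(v + v)/(8*(Z + 4*Z)) = -2*v/(8*(5*Z)) = -2*v*1/(5*Z)/8 = -v/(20*Z))
-253*(1365 + R(25, -23)) = -253*(1365 - 1/20*25/(-23)) = -253*(1365 - 1/20*25*(-1/23)) = -253*(1365 + 5/92) = -253*125585/92 = -1381435/4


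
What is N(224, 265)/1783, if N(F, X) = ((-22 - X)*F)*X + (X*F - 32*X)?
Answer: -16985440/1783 ≈ -9526.3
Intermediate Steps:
N(F, X) = -32*X + F*X + F*X*(-22 - X) (N(F, X) = (F*(-22 - X))*X + (F*X - 32*X) = F*X*(-22 - X) + (-32*X + F*X) = -32*X + F*X + F*X*(-22 - X))
N(224, 265)/1783 = -1*265*(32 + 21*224 + 224*265)/1783 = -1*265*(32 + 4704 + 59360)*(1/1783) = -1*265*64096*(1/1783) = -16985440*1/1783 = -16985440/1783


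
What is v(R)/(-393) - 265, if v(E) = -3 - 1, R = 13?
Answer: -104141/393 ≈ -264.99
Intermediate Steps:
v(E) = -4
v(R)/(-393) - 265 = -4/(-393) - 265 = -4*(-1/393) - 265 = 4/393 - 265 = -104141/393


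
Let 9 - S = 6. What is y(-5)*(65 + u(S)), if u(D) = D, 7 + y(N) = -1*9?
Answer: -1088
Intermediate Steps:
S = 3 (S = 9 - 1*6 = 9 - 6 = 3)
y(N) = -16 (y(N) = -7 - 1*9 = -7 - 9 = -16)
y(-5)*(65 + u(S)) = -16*(65 + 3) = -16*68 = -1088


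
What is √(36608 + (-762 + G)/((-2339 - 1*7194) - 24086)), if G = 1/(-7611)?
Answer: 7*√48914004352626807855/255874209 ≈ 191.33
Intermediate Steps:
G = -1/7611 ≈ -0.00013139
√(36608 + (-762 + G)/((-2339 - 1*7194) - 24086)) = √(36608 + (-762 - 1/7611)/((-2339 - 1*7194) - 24086)) = √(36608 - 5799583/(7611*((-2339 - 7194) - 24086))) = √(36608 - 5799583/(7611*(-9533 - 24086))) = √(36608 - 5799583/7611/(-33619)) = √(36608 - 5799583/7611*(-1/33619)) = √(36608 + 5799583/255874209) = √(9367048842655/255874209) = 7*√48914004352626807855/255874209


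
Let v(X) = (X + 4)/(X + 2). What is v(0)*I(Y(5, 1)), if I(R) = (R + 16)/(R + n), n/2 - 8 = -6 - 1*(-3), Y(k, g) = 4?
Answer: 20/7 ≈ 2.8571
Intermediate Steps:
n = 10 (n = 16 + 2*(-6 - 1*(-3)) = 16 + 2*(-6 + 3) = 16 + 2*(-3) = 16 - 6 = 10)
v(X) = (4 + X)/(2 + X)
I(R) = (16 + R)/(10 + R) (I(R) = (R + 16)/(R + 10) = (16 + R)/(10 + R))
v(0)*I(Y(5, 1)) = ((4 + 0)/(2 + 0))*((16 + 4)/(10 + 4)) = (4/2)*(20/14) = ((1/2)*4)*((1/14)*20) = 2*(10/7) = 20/7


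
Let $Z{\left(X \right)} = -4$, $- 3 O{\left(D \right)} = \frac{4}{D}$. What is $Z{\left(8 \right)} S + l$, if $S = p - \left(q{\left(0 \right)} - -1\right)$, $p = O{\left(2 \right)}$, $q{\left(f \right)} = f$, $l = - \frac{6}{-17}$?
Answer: $\frac{358}{51} \approx 7.0196$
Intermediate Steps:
$O{\left(D \right)} = - \frac{4}{3 D}$ ($O{\left(D \right)} = - \frac{4 \frac{1}{D}}{3} = - \frac{4}{3 D}$)
$l = \frac{6}{17}$ ($l = \left(-6\right) \left(- \frac{1}{17}\right) = \frac{6}{17} \approx 0.35294$)
$p = - \frac{2}{3}$ ($p = - \frac{4}{3 \cdot 2} = \left(- \frac{4}{3}\right) \frac{1}{2} = - \frac{2}{3} \approx -0.66667$)
$S = - \frac{5}{3}$ ($S = - \frac{2}{3} - \left(0 - -1\right) = - \frac{2}{3} - \left(0 + 1\right) = - \frac{2}{3} - 1 = - \frac{5}{3} \approx -1.6667$)
$Z{\left(8 \right)} S + l = \left(-4\right) \left(- \frac{5}{3}\right) + \frac{6}{17} = \frac{20}{3} + \frac{6}{17} = \frac{358}{51}$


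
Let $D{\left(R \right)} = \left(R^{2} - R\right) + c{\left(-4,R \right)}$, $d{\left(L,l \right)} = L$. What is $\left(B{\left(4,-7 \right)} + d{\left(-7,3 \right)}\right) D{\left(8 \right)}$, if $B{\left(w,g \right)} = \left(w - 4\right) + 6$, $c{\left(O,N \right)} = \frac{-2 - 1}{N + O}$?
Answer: $- \frac{221}{4} \approx -55.25$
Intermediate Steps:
$c{\left(O,N \right)} = - \frac{3}{N + O}$
$D{\left(R \right)} = R^{2} - R - \frac{3}{-4 + R}$ ($D{\left(R \right)} = \left(R^{2} - R\right) - \frac{3}{R - 4} = \left(R^{2} - R\right) - \frac{3}{-4 + R} = R^{2} - R - \frac{3}{-4 + R}$)
$B{\left(w,g \right)} = 2 + w$ ($B{\left(w,g \right)} = \left(-4 + w\right) + 6 = 2 + w$)
$\left(B{\left(4,-7 \right)} + d{\left(-7,3 \right)}\right) D{\left(8 \right)} = \left(\left(2 + 4\right) - 7\right) \frac{-3 + 8 \left(-1 + 8\right) \left(-4 + 8\right)}{-4 + 8} = \left(6 - 7\right) \frac{-3 + 8 \cdot 7 \cdot 4}{4} = - \frac{-3 + 224}{4} = - \frac{221}{4}$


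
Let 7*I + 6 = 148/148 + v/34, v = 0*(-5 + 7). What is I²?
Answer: 25/49 ≈ 0.51020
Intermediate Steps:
v = 0 (v = 0*2 = 0)
I = -5/7 (I = -6/7 + (148/148 + 0/34)/7 = -6/7 + (148*(1/148) + 0*(1/34))/7 = -6/7 + (1 + 0)/7 = -6/7 + (⅐)*1 = -6/7 + ⅐ = -5/7 ≈ -0.71429)
I² = (-5/7)² = 25/49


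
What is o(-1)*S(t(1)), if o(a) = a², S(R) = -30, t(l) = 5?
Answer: -30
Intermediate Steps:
o(-1)*S(t(1)) = (-1)²*(-30) = 1*(-30) = -30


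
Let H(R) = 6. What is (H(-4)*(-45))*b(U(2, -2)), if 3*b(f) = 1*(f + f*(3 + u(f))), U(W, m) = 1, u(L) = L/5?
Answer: -378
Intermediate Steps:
u(L) = L/5 (u(L) = L*(⅕) = L/5)
b(f) = f/3 + f*(3 + f/5)/3 (b(f) = (1*(f + f*(3 + f/5)))/3 = (f + f*(3 + f/5))/3 = f/3 + f*(3 + f/5)/3)
(H(-4)*(-45))*b(U(2, -2)) = (6*(-45))*((1/15)*1*(20 + 1)) = -18*21 = -270*7/5 = -378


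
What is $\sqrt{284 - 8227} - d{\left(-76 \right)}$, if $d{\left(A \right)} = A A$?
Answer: $-5776 + 13 i \sqrt{47} \approx -5776.0 + 89.124 i$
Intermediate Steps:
$d{\left(A \right)} = A^{2}$
$\sqrt{284 - 8227} - d{\left(-76 \right)} = \sqrt{284 - 8227} - \left(-76\right)^{2} = \sqrt{-7943} - 5776 = 13 i \sqrt{47} - 5776 = -5776 + 13 i \sqrt{47}$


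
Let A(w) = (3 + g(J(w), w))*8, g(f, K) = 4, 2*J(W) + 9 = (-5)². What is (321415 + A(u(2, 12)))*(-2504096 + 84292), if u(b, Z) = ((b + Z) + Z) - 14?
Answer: -777896811684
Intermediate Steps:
J(W) = 8 (J(W) = -9/2 + (½)*(-5)² = -9/2 + (½)*25 = -9/2 + 25/2 = 8)
u(b, Z) = -14 + b + 2*Z (u(b, Z) = ((Z + b) + Z) - 14 = (b + 2*Z) - 14 = -14 + b + 2*Z)
A(w) = 56 (A(w) = (3 + 4)*8 = 7*8 = 56)
(321415 + A(u(2, 12)))*(-2504096 + 84292) = (321415 + 56)*(-2504096 + 84292) = 321471*(-2419804) = -777896811684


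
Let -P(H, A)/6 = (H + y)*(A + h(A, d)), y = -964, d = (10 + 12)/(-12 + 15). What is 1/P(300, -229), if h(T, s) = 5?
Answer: -1/892416 ≈ -1.1206e-6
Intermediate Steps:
d = 22/3 ≈ 7.3333
P(H, A) = -6*(-964 + H)*(5 + A) (P(H, A) = -6*(H - 964)*(A + 5) = -6*(-964 + H)*(5 + A))
1/P(300, -229) = 1/(28920 - 30*300 + 5784*(-229) - 6*(-229)*300) = 1/(28920 - 9000 - 1324536 + 412200) = 1/(-892416) = -1/892416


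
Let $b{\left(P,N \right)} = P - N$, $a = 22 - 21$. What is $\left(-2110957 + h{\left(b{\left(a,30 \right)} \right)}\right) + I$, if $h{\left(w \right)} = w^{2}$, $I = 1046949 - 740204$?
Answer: $-1803371$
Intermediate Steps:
$a = 1$
$I = 306745$
$\left(-2110957 + h{\left(b{\left(a,30 \right)} \right)}\right) + I = \left(-2110957 + \left(1 - 30\right)^{2}\right) + 306745 = \left(-2110957 + \left(-29\right)^{2}\right) + 306745 = \left(-2110957 + 841\right) + 306745 = -2110116 + 306745 = -1803371$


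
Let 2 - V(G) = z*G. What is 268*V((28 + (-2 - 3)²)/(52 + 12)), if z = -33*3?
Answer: 360125/16 ≈ 22508.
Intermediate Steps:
z = -99
V(G) = 2 + 99*G (V(G) = 2 - (-99)*G = 2 + 99*G)
268*V((28 + (-2 - 3)²)/(52 + 12)) = 268*(2 + 99*((28 + (-2 - 3)²)/(52 + 12))) = 268*(2 + 99*((28 + (-5)²)/64)) = 268*(2 + 99*((28 + 25)*(1/64))) = 268*(2 + 99*(53*(1/64))) = 268*(2 + 99*(53/64)) = 268*(2 + 5247/64) = 268*(5375/64) = 360125/16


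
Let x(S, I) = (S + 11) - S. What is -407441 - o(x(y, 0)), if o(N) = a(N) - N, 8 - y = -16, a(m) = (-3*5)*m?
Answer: -407265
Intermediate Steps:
a(m) = -15*m
y = 24 (y = 8 - 1*(-16) = 8 + 16 = 24)
x(S, I) = 11 (x(S, I) = (11 + S) - S = 11)
o(N) = -16*N (o(N) = -15*N - N = -16*N)
-407441 - o(x(y, 0)) = -407441 - (-16)*11 = -407441 - 1*(-176) = -407441 + 176 = -407265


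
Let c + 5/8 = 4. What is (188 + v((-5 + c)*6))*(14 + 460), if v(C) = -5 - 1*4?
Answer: 84846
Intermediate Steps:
c = 27/8 (c = -5/8 + 4 = 27/8 ≈ 3.3750)
v(C) = -9 (v(C) = -5 - 4 = -9)
(188 + v((-5 + c)*6))*(14 + 460) = (188 - 9)*(14 + 460) = 179*474 = 84846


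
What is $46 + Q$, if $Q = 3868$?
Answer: $3914$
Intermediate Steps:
$46 + Q = 46 + 3868 = 3914$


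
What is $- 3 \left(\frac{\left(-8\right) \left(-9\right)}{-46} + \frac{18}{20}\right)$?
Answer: $\frac{459}{230} \approx 1.9957$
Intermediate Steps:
$- 3 \left(\frac{\left(-8\right) \left(-9\right)}{-46} + \frac{18}{20}\right) = - 3 \left(72 \left(- \frac{1}{46}\right) + 18 \cdot \frac{1}{20}\right) = - 3 \left(- \frac{36}{23} + \frac{9}{10}\right) = \left(-3\right) \left(- \frac{153}{230}\right) = \frac{459}{230}$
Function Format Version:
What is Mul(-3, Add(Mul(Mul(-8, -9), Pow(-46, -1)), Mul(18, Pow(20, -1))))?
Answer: Rational(459, 230) ≈ 1.9957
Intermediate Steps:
Mul(-3, Add(Mul(Mul(-8, -9), Pow(-46, -1)), Mul(18, Pow(20, -1)))) = Mul(-3, Add(Mul(72, Rational(-1, 46)), Mul(18, Rational(1, 20)))) = Mul(-3, Add(Rational(-36, 23), Rational(9, 10))) = Mul(-3, Rational(-153, 230)) = Rational(459, 230)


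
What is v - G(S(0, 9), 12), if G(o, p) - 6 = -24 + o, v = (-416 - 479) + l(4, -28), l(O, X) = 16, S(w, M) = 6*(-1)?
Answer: -855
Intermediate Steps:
S(w, M) = -6
v = -879 (v = (-416 - 479) + 16 = -895 + 16 = -879)
G(o, p) = -18 + o (G(o, p) = 6 + (-24 + o) = -18 + o)
v - G(S(0, 9), 12) = -879 - (-18 - 6) = -879 - 1*(-24) = -879 + 24 = -855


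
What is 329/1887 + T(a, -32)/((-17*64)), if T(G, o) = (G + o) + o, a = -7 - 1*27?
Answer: 15967/60384 ≈ 0.26442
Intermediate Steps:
a = -34 (a = -7 - 27 = -34)
T(G, o) = G + 2*o
329/1887 + T(a, -32)/((-17*64)) = 329/1887 + (-34 + 2*(-32))/((-17*64)) = 329*(1/1887) + (-34 - 64)/(-1088) = 329/1887 - 98*(-1/1088) = 329/1887 + 49/544 = 15967/60384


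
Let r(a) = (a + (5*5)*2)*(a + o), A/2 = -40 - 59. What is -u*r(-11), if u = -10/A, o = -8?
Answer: 1235/33 ≈ 37.424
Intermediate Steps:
A = -198 (A = 2*(-40 - 59) = 2*(-99) = -198)
r(a) = (-8 + a)*(50 + a) (r(a) = (a + (5*5)*2)*(a - 8) = (a + 25*2)*(-8 + a) = (a + 50)*(-8 + a) = (50 + a)*(-8 + a) = (-8 + a)*(50 + a))
u = 5/99 (u = -10/(-198) = -10*(-1/198) = 5/99 ≈ 0.050505)
-u*r(-11) = -5*(-400 + (-11)**2 + 42*(-11))/99 = -5*(-400 + 121 - 462)/99 = -5*(-741)/99 = -1*(-1235/33) = 1235/33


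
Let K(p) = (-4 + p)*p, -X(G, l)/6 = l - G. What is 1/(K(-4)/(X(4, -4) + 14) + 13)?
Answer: 31/419 ≈ 0.073986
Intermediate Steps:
X(G, l) = -6*l + 6*G (X(G, l) = -6*(l - G) = -6*l + 6*G)
K(p) = p*(-4 + p)
1/(K(-4)/(X(4, -4) + 14) + 13) = 1/((-4*(-4 - 4))/((-6*(-4) + 6*4) + 14) + 13) = 1/((-4*(-8))/((24 + 24) + 14) + 13) = 1/(32/(48 + 14) + 13) = 1/(32/62 + 13) = 1/((1/62)*32 + 13) = 1/(16/31 + 13) = 1/(419/31) = 31/419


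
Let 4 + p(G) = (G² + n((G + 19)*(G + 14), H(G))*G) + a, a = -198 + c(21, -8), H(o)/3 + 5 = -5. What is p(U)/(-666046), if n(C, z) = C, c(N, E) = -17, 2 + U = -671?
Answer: 144800434/333023 ≈ 434.81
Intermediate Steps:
U = -673 (U = -2 - 671 = -673)
H(o) = -30 (H(o) = -15 + 3*(-5) = -15 - 15 = -30)
a = -215 (a = -198 - 17 = -215)
p(G) = -219 + G² + G*(14 + G)*(19 + G) (p(G) = -4 + ((G² + ((G + 19)*(G + 14))*G) - 215) = -4 + ((G² + ((19 + G)*(14 + G))*G) - 215) = -4 + ((G² + ((14 + G)*(19 + G))*G) - 215) = -4 + ((G² + G*(14 + G)*(19 + G)) - 215) = -4 + (-215 + G² + G*(14 + G)*(19 + G)) = -219 + G² + G*(14 + G)*(19 + G))
p(U)/(-666046) = (-219 + (-673)³ + 34*(-673)² + 266*(-673))/(-666046) = (-219 - 304821217 + 34*452929 - 179018)*(-1/666046) = (-219 - 304821217 + 15399586 - 179018)*(-1/666046) = -289600868*(-1/666046) = 144800434/333023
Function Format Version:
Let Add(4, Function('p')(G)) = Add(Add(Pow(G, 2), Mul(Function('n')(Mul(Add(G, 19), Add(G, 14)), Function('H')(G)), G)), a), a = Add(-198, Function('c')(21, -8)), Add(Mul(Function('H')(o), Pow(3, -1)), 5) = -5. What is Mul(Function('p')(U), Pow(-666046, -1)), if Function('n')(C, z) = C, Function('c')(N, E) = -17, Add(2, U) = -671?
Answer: Rational(144800434, 333023) ≈ 434.81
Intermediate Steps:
U = -673 (U = Add(-2, -671) = -673)
Function('H')(o) = -30 (Function('H')(o) = Add(-15, Mul(3, -5)) = Add(-15, -15) = -30)
a = -215 (a = Add(-198, -17) = -215)
Function('p')(G) = Add(-219, Pow(G, 2), Mul(G, Add(14, G), Add(19, G))) (Function('p')(G) = Add(-4, Add(Add(Pow(G, 2), Mul(Mul(Add(G, 19), Add(G, 14)), G)), -215)) = Add(-4, Add(Add(Pow(G, 2), Mul(Mul(Add(19, G), Add(14, G)), G)), -215)) = Add(-4, Add(Add(Pow(G, 2), Mul(Mul(Add(14, G), Add(19, G)), G)), -215)) = Add(-4, Add(Add(Pow(G, 2), Mul(G, Add(14, G), Add(19, G))), -215)) = Add(-4, Add(-215, Pow(G, 2), Mul(G, Add(14, G), Add(19, G)))) = Add(-219, Pow(G, 2), Mul(G, Add(14, G), Add(19, G))))
Mul(Function('p')(U), Pow(-666046, -1)) = Mul(Add(-219, Pow(-673, 3), Mul(34, Pow(-673, 2)), Mul(266, -673)), Pow(-666046, -1)) = Mul(Add(-219, -304821217, Mul(34, 452929), -179018), Rational(-1, 666046)) = Mul(Add(-219, -304821217, 15399586, -179018), Rational(-1, 666046)) = Mul(-289600868, Rational(-1, 666046)) = Rational(144800434, 333023)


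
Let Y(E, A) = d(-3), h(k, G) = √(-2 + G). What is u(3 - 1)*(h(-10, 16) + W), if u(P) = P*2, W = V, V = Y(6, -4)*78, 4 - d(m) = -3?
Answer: 2184 + 4*√14 ≈ 2199.0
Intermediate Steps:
d(m) = 7 (d(m) = 4 - 1*(-3) = 4 + 3 = 7)
Y(E, A) = 7
V = 546 (V = 7*78 = 546)
W = 546
u(P) = 2*P
u(3 - 1)*(h(-10, 16) + W) = (2*(3 - 1))*(√(-2 + 16) + 546) = (2*2)*(√14 + 546) = 4*(546 + √14) = 2184 + 4*√14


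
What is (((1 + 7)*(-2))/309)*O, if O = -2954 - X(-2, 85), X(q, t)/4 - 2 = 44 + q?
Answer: 50080/309 ≈ 162.07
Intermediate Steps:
X(q, t) = 184 + 4*q (X(q, t) = 8 + 4*(44 + q) = 8 + (176 + 4*q) = 184 + 4*q)
O = -3130 (O = -2954 - (184 + 4*(-2)) = -2954 - (184 - 8) = -2954 - 1*176 = -2954 - 176 = -3130)
(((1 + 7)*(-2))/309)*O = (((1 + 7)*(-2))/309)*(-3130) = ((8*(-2))*(1/309))*(-3130) = -16*1/309*(-3130) = -16/309*(-3130) = 50080/309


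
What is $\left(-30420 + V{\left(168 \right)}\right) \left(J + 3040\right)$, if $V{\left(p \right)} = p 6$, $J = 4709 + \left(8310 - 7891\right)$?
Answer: $-240237216$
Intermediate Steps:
$J = 5128$ ($J = 4709 + 419 = 5128$)
$V{\left(p \right)} = 6 p$
$\left(-30420 + V{\left(168 \right)}\right) \left(J + 3040\right) = \left(-30420 + 6 \cdot 168\right) \left(5128 + 3040\right) = \left(-30420 + 1008\right) 8168 = \left(-29412\right) 8168 = -240237216$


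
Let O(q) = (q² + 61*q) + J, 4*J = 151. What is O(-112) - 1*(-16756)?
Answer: 90023/4 ≈ 22506.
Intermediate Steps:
J = 151/4 (J = (¼)*151 = 151/4 ≈ 37.750)
O(q) = 151/4 + q² + 61*q (O(q) = (q² + 61*q) + 151/4 = 151/4 + q² + 61*q)
O(-112) - 1*(-16756) = (151/4 + (-112)² + 61*(-112)) - 1*(-16756) = (151/4 + 12544 - 6832) + 16756 = 22999/4 + 16756 = 90023/4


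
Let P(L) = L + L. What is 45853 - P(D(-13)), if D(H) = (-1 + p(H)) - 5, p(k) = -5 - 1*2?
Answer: 45879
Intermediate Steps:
p(k) = -7 (p(k) = -5 - 2 = -7)
D(H) = -13 (D(H) = (-1 - 7) - 5 = -8 - 5 = -13)
P(L) = 2*L
45853 - P(D(-13)) = 45853 - 2*(-13) = 45853 - 1*(-26) = 45853 + 26 = 45879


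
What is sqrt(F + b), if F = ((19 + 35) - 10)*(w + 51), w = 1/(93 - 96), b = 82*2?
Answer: 2*sqrt(5385)/3 ≈ 48.922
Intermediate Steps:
b = 164
w = -1/3 (w = 1/(-3) = -1/3 ≈ -0.33333)
F = 6688/3 (F = ((19 + 35) - 10)*(-1/3 + 51) = (54 - 10)*(152/3) = 44*(152/3) = 6688/3 ≈ 2229.3)
sqrt(F + b) = sqrt(6688/3 + 164) = sqrt(7180/3) = 2*sqrt(5385)/3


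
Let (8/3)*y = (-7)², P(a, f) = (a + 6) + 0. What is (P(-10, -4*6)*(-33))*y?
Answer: 4851/2 ≈ 2425.5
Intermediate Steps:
P(a, f) = 6 + a (P(a, f) = (6 + a) + 0 = 6 + a)
y = 147/8 (y = (3/8)*(-7)² = (3/8)*49 = 147/8 ≈ 18.375)
(P(-10, -4*6)*(-33))*y = ((6 - 10)*(-33))*(147/8) = -4*(-33)*(147/8) = 132*(147/8) = 4851/2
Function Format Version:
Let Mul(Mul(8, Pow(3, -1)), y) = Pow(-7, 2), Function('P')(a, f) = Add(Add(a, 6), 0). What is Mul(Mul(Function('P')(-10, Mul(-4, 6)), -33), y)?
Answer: Rational(4851, 2) ≈ 2425.5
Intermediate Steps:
Function('P')(a, f) = Add(6, a) (Function('P')(a, f) = Add(Add(6, a), 0) = Add(6, a))
y = Rational(147, 8) (y = Mul(Rational(3, 8), Pow(-7, 2)) = Mul(Rational(3, 8), 49) = Rational(147, 8) ≈ 18.375)
Mul(Mul(Function('P')(-10, Mul(-4, 6)), -33), y) = Mul(Mul(Add(6, -10), -33), Rational(147, 8)) = Mul(Mul(-4, -33), Rational(147, 8)) = Mul(132, Rational(147, 8)) = Rational(4851, 2)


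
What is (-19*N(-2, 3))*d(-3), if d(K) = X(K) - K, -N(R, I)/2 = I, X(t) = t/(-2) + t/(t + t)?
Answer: 570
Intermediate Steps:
X(t) = ½ - t/2 (X(t) = t*(-½) + t/((2*t)) = -t/2 + t*(1/(2*t)) = -t/2 + ½ = ½ - t/2)
N(R, I) = -2*I
d(K) = ½ - 3*K/2 (d(K) = (½ - K/2) - K = ½ - 3*K/2)
(-19*N(-2, 3))*d(-3) = (-(-38)*3)*(½ - 3/2*(-3)) = (-19*(-6))*(½ + 9/2) = 114*5 = 570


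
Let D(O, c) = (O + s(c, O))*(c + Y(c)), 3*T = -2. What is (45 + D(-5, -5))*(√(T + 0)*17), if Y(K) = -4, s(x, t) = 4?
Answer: 306*I*√6 ≈ 749.54*I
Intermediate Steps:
T = -⅔ (T = (⅓)*(-2) = -⅔ ≈ -0.66667)
D(O, c) = (-4 + c)*(4 + O) (D(O, c) = (O + 4)*(c - 4) = (4 + O)*(-4 + c) = (-4 + c)*(4 + O))
(45 + D(-5, -5))*(√(T + 0)*17) = (45 + (-16 - 4*(-5) + 4*(-5) - 5*(-5)))*(√(-⅔ + 0)*17) = (45 + (-16 + 20 - 20 + 25))*(√(-⅔)*17) = (45 + 9)*((I*√6/3)*17) = 54*(17*I*√6/3) = 306*I*√6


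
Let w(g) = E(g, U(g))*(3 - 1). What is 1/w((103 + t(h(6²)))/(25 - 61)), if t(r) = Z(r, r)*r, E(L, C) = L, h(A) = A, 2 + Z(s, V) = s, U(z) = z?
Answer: -18/1327 ≈ -0.013564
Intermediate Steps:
Z(s, V) = -2 + s
t(r) = r*(-2 + r) (t(r) = (-2 + r)*r = r*(-2 + r))
w(g) = 2*g (w(g) = g*(3 - 1) = g*2 = 2*g)
1/w((103 + t(h(6²)))/(25 - 61)) = 1/(2*((103 + 6²*(-2 + 6²))/(25 - 61))) = 1/(2*((103 + 36*(-2 + 36))/(-36))) = 1/(2*((103 + 36*34)*(-1/36))) = 1/(2*((103 + 1224)*(-1/36))) = 1/(2*(1327*(-1/36))) = 1/(2*(-1327/36)) = 1/(-1327/18) = -18/1327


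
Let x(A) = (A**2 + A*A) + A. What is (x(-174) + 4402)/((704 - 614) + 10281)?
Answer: 64780/10371 ≈ 6.2463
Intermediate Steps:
x(A) = A + 2*A**2 (x(A) = (A**2 + A**2) + A = 2*A**2 + A = A + 2*A**2)
(x(-174) + 4402)/((704 - 614) + 10281) = (-174*(1 + 2*(-174)) + 4402)/((704 - 614) + 10281) = (-174*(1 - 348) + 4402)/(90 + 10281) = (-174*(-347) + 4402)/10371 = (60378 + 4402)*(1/10371) = 64780*(1/10371) = 64780/10371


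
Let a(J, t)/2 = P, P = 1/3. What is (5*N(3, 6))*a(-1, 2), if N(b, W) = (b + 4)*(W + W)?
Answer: 280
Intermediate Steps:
P = ⅓ ≈ 0.33333
N(b, W) = 2*W*(4 + b) (N(b, W) = (4 + b)*(2*W) = 2*W*(4 + b))
a(J, t) = ⅔ (a(J, t) = 2*(⅓) = ⅔)
(5*N(3, 6))*a(-1, 2) = (5*(2*6*(4 + 3)))*(⅔) = (5*(2*6*7))*(⅔) = (5*84)*(⅔) = 420*(⅔) = 280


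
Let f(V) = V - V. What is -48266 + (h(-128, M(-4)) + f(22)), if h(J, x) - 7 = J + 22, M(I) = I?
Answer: -48365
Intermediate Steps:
f(V) = 0
h(J, x) = 29 + J (h(J, x) = 7 + (J + 22) = 7 + (22 + J) = 29 + J)
-48266 + (h(-128, M(-4)) + f(22)) = -48266 + ((29 - 128) + 0) = -48266 + (-99 + 0) = -48266 - 99 = -48365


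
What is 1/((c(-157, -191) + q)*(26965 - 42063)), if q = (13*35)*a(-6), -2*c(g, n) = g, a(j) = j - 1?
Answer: 1/46901937 ≈ 2.1321e-8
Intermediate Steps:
a(j) = -1 + j
c(g, n) = -g/2
q = -3185 (q = (13*35)*(-1 - 6) = 455*(-7) = -3185)
1/((c(-157, -191) + q)*(26965 - 42063)) = 1/((-1/2*(-157) - 3185)*(26965 - 42063)) = 1/((157/2 - 3185)*(-15098)) = 1/(-6213/2*(-15098)) = 1/46901937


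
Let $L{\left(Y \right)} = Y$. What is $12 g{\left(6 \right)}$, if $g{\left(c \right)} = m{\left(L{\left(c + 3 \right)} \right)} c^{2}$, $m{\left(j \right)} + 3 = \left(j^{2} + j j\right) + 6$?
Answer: $71280$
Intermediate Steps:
$m{\left(j \right)} = 3 + 2 j^{2}$ ($m{\left(j \right)} = -3 + \left(\left(j^{2} + j j\right) + 6\right) = -3 + \left(\left(j^{2} + j^{2}\right) + 6\right) = -3 + \left(2 j^{2} + 6\right) = -3 + \left(6 + 2 j^{2}\right) = 3 + 2 j^{2}$)
$g{\left(c \right)} = c^{2} \left(3 + 2 \left(3 + c\right)^{2}\right)$ ($g{\left(c \right)} = \left(3 + 2 \left(c + 3\right)^{2}\right) c^{2} = \left(3 + 2 \left(3 + c\right)^{2}\right) c^{2} = c^{2} \left(3 + 2 \left(3 + c\right)^{2}\right)$)
$12 g{\left(6 \right)} = 12 \cdot 6^{2} \left(3 + 2 \left(3 + 6\right)^{2}\right) = 12 \cdot 36 \left(3 + 2 \cdot 9^{2}\right) = 12 \cdot 36 \left(3 + 2 \cdot 81\right) = 12 \cdot 36 \left(3 + 162\right) = 12 \cdot 36 \cdot 165 = 12 \cdot 5940 = 71280$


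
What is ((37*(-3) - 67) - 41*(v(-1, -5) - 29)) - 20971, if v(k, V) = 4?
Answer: -20124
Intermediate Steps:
((37*(-3) - 67) - 41*(v(-1, -5) - 29)) - 20971 = ((37*(-3) - 67) - 41*(4 - 29)) - 20971 = ((-111 - 67) - 41*(-25)) - 20971 = (-178 + 1025) - 20971 = 847 - 20971 = -20124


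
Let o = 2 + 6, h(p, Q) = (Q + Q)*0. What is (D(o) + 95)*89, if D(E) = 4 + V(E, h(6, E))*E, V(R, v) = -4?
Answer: 5963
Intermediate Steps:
h(p, Q) = 0 (h(p, Q) = (2*Q)*0 = 0)
o = 8
D(E) = 4 - 4*E
(D(o) + 95)*89 = ((4 - 4*8) + 95)*89 = ((4 - 32) + 95)*89 = (-28 + 95)*89 = 67*89 = 5963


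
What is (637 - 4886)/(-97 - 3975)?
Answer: 4249/4072 ≈ 1.0435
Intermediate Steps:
(637 - 4886)/(-97 - 3975) = -4249/(-4072) = -4249*(-1/4072) = 4249/4072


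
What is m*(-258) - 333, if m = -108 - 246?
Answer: 90999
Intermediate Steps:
m = -354
m*(-258) - 333 = -354*(-258) - 333 = 91332 - 333 = 90999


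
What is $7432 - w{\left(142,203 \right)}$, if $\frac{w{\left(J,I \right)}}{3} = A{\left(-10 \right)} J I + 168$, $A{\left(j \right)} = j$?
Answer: $871708$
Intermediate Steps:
$w{\left(J,I \right)} = 504 - 30 I J$ ($w{\left(J,I \right)} = 3 \left(- 10 J I + 168\right) = 3 \left(- 10 I J + 168\right) = 3 \left(168 - 10 I J\right) = 504 - 30 I J$)
$7432 - w{\left(142,203 \right)} = 7432 - \left(504 - 6090 \cdot 142\right) = 7432 - \left(504 - 864780\right) = 7432 - -864276 = 7432 + 864276 = 871708$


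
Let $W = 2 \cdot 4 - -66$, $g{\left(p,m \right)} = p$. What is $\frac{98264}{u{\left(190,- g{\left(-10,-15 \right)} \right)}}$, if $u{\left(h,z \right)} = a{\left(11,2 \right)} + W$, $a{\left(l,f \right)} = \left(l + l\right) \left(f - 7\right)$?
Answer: $- \frac{24566}{9} \approx -2729.6$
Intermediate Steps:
$a{\left(l,f \right)} = 2 l \left(-7 + f\right)$
$W = 74$ ($W = 8 + 66 = 74$)
$u{\left(h,z \right)} = -36$ ($u{\left(h,z \right)} = 2 \cdot 11 \left(-7 + 2\right) + 74 = 2 \cdot 11 \left(-5\right) + 74 = -110 + 74 = -36$)
$\frac{98264}{u{\left(190,- g{\left(-10,-15 \right)} \right)}} = \frac{98264}{-36} = 98264 \left(- \frac{1}{36}\right) = - \frac{24566}{9}$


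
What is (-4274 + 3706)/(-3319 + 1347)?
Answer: 142/493 ≈ 0.28803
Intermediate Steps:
(-4274 + 3706)/(-3319 + 1347) = -568/(-1972) = -568*(-1/1972) = 142/493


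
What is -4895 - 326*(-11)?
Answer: -1309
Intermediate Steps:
-4895 - 326*(-11) = -4895 + 3586 = -1309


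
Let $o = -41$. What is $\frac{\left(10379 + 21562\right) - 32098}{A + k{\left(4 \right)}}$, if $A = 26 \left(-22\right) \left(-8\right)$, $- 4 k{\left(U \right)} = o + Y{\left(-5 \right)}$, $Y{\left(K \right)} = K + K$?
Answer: $- \frac{628}{18355} \approx -0.034214$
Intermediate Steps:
$Y{\left(K \right)} = 2 K$
$k{\left(U \right)} = \frac{51}{4}$ ($k{\left(U \right)} = - \frac{-41 + 2 \left(-5\right)}{4} = - \frac{-41 - 10}{4} = \left(- \frac{1}{4}\right) \left(-51\right) = \frac{51}{4}$)
$A = 4576$ ($A = \left(-572\right) \left(-8\right) = 4576$)
$\frac{\left(10379 + 21562\right) - 32098}{A + k{\left(4 \right)}} = \frac{\left(10379 + 21562\right) - 32098}{4576 + \frac{51}{4}} = \frac{31941 - 32098}{\frac{18355}{4}} = \left(-157\right) \frac{4}{18355} = - \frac{628}{18355}$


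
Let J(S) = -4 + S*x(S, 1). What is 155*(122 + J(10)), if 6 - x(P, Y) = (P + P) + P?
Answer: -18910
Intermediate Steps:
x(P, Y) = 6 - 3*P (x(P, Y) = 6 - ((P + P) + P) = 6 - (2*P + P) = 6 - 3*P)
J(S) = -4 + S*(6 - 3*S)
155*(122 + J(10)) = 155*(122 + (-4 - 3*10*(-2 + 10))) = 155*(122 + (-4 - 3*10*8)) = 155*(122 + (-4 - 240)) = 155*(122 - 244) = 155*(-122) = -18910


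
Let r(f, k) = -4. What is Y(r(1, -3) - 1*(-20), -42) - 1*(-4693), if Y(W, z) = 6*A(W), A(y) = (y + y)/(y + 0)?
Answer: 4705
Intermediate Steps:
A(y) = 2 (A(y) = (2*y)/y = 2)
Y(W, z) = 12 (Y(W, z) = 6*2 = 12)
Y(r(1, -3) - 1*(-20), -42) - 1*(-4693) = 12 - 1*(-4693) = 12 + 4693 = 4705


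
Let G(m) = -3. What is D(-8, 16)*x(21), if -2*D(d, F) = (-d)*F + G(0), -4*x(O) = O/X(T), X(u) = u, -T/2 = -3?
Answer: 875/16 ≈ 54.688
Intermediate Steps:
T = 6 (T = -2*(-3) = 6)
x(O) = -O/24 (x(O) = -O/(4*6) = -O/24)
D(d, F) = 3/2 + F*d/2 (D(d, F) = -((-d)*F - 3)/2 = -(-F*d - 3)/2 = -(-3 - F*d)/2 = 3/2 + F*d/2)
D(-8, 16)*x(21) = (3/2 + (½)*16*(-8))*(-1/24*21) = (3/2 - 64)*(-7/8) = -125/2*(-7/8) = 875/16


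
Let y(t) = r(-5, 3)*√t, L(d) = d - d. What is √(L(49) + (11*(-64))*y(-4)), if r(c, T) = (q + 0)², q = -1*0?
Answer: 0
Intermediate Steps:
q = 0
r(c, T) = 0 (r(c, T) = (0 + 0)² = 0² = 0)
L(d) = 0
y(t) = 0 (y(t) = 0*√t = 0)
√(L(49) + (11*(-64))*y(-4)) = √(0 + (11*(-64))*0) = √(0 - 704*0) = √(0 + 0) = √0 = 0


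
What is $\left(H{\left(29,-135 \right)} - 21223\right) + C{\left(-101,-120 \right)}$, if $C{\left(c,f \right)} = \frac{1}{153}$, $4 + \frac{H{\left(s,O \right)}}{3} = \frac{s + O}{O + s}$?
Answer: $- \frac{3248495}{153} \approx -21232.0$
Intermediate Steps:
$H{\left(s,O \right)} = -9$ ($H{\left(s,O \right)} = -12 + 3 \frac{s + O}{O + s} = -12 + 3 \frac{O + s}{O + s} = -12 + 3 \cdot 1 = -12 + 3 = -9$)
$C{\left(c,f \right)} = \frac{1}{153}$
$\left(H{\left(29,-135 \right)} - 21223\right) + C{\left(-101,-120 \right)} = \left(-9 - 21223\right) + \frac{1}{153} = -21232 + \frac{1}{153} = - \frac{3248495}{153}$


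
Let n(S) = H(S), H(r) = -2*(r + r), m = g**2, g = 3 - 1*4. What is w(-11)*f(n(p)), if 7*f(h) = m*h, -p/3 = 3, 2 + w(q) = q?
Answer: -468/7 ≈ -66.857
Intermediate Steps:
g = -1 (g = 3 - 4 = -1)
w(q) = -2 + q
p = -9 (p = -3*3 = -9)
m = 1 (m = (-1)**2 = 1)
H(r) = -4*r
n(S) = -4*S
f(h) = h/7 (f(h) = (1*h)/7 = h/7)
w(-11)*f(n(p)) = (-2 - 11)*((-4*(-9))/7) = -13*36/7 = -468/7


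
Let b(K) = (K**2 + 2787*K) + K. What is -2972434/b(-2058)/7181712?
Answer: 1486217/5394686603040 ≈ 2.7550e-7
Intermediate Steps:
b(K) = K**2 + 2788*K
-2972434/b(-2058)/7181712 = -2972434*(-1/(2058*(2788 - 2058)))/7181712 = -2972434/((-2058*730))*(1/7181712) = -2972434/(-1502340)*(1/7181712) = -2972434*(-1/1502340)*(1/7181712) = (1486217/751170)*(1/7181712) = 1486217/5394686603040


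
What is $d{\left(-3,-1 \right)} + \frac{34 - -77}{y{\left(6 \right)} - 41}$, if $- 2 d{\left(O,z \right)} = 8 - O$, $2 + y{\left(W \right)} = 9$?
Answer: $- \frac{149}{17} \approx -8.7647$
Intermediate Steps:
$y{\left(W \right)} = 7$ ($y{\left(W \right)} = -2 + 9 = 7$)
$d{\left(O,z \right)} = -4 + \frac{O}{2}$ ($d{\left(O,z \right)} = - \frac{8 - O}{2} = -4 + \frac{O}{2}$)
$d{\left(-3,-1 \right)} + \frac{34 - -77}{y{\left(6 \right)} - 41} = \left(-4 + \frac{1}{2} \left(-3\right)\right) + \frac{34 - -77}{7 - 41} = \left(-4 - \frac{3}{2}\right) + \frac{34 + 77}{-34} = - \frac{11}{2} + 111 \left(- \frac{1}{34}\right) = - \frac{11}{2} - \frac{111}{34} = - \frac{149}{17}$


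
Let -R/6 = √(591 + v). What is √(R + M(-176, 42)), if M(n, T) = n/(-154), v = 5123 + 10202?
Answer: 2*√(14 - 147*√3979)/7 ≈ 27.492*I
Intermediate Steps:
v = 15325
R = -12*√3979 (R = -6*√(591 + 15325) = -12*√3979 ≈ -756.95)
M(n, T) = -n/154 (M(n, T) = n*(-1/154) = -n/154)
√(R + M(-176, 42)) = √(-12*√3979 - 1/154*(-176)) = √(-12*√3979 + 8/7) = √(8/7 - 12*√3979)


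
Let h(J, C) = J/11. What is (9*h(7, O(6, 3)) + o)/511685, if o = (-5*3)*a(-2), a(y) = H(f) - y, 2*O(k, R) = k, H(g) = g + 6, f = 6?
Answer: -2247/5628535 ≈ -0.00039922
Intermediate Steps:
H(g) = 6 + g
O(k, R) = k/2
a(y) = 12 - y (a(y) = (6 + 6) - y = 12 - y)
o = -210 (o = (-5*3)*(12 - 1*(-2)) = -15*(12 + 2) = -15*14 = -210)
h(J, C) = J/11 (h(J, C) = J*(1/11) = J/11)
(9*h(7, O(6, 3)) + o)/511685 = (9*((1/11)*7) - 210)/511685 = (9*(7/11) - 210)*(1/511685) = (63/11 - 210)*(1/511685) = -2247/11*1/511685 = -2247/5628535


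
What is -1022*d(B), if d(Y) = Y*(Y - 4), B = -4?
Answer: -32704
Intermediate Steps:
d(Y) = Y*(-4 + Y)
-1022*d(B) = -(-4088)*(-4 - 4) = -(-4088)*(-8) = -1022*32 = -32704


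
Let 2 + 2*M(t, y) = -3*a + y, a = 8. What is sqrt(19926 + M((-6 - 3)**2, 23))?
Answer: sqrt(79698)/2 ≈ 141.15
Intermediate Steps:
M(t, y) = -13 + y/2 (M(t, y) = -1 + (-3*8 + y)/2 = -1 + (-24 + y)/2 = -1 + (-12 + y/2) = -13 + y/2)
sqrt(19926 + M((-6 - 3)**2, 23)) = sqrt(19926 + (-13 + (1/2)*23)) = sqrt(19926 + (-13 + 23/2)) = sqrt(19926 - 3/2) = sqrt(39849/2) = sqrt(79698)/2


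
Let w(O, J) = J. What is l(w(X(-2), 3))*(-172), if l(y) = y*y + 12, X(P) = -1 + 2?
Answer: -3612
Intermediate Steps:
X(P) = 1
l(y) = 12 + y² (l(y) = y² + 12 = 12 + y²)
l(w(X(-2), 3))*(-172) = (12 + 3²)*(-172) = (12 + 9)*(-172) = 21*(-172) = -3612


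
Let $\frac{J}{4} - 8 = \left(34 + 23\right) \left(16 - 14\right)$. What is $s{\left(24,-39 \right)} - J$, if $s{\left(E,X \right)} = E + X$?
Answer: $-503$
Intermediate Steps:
$J = 488$ ($J = 32 + 4 \left(34 + 23\right) \left(16 - 14\right) = 32 + 4 \cdot 57 \left(16 - 14\right) = 32 + 4 \cdot 57 \cdot 2 = 32 + 4 \cdot 114 = 32 + 456 = 488$)
$s{\left(24,-39 \right)} - J = \left(24 - 39\right) - 488 = -15 - 488 = -503$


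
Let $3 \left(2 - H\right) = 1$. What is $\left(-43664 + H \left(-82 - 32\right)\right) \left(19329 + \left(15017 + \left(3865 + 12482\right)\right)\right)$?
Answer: $-2223090822$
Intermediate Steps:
$H = \frac{5}{3}$ ($H = 2 - \frac{1}{3} = \frac{5}{3} \approx 1.6667$)
$\left(-43664 + H \left(-82 - 32\right)\right) \left(19329 + \left(15017 + \left(3865 + 12482\right)\right)\right) = \left(-43664 + \frac{5 \left(-82 - 32\right)}{3}\right) \left(19329 + \left(15017 + \left(3865 + 12482\right)\right)\right) = \left(-43664 + \frac{5}{3} \left(-114\right)\right) \left(19329 + \left(15017 + 16347\right)\right) = \left(-43664 - 190\right) \left(19329 + 31364\right) = \left(-43854\right) 50693 = -2223090822$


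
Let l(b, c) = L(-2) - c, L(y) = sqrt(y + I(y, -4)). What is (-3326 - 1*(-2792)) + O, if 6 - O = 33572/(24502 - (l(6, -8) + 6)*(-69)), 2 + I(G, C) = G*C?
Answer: -968110/1829 ≈ -529.31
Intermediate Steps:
I(G, C) = -2 + C*G (I(G, C) = -2 + G*C = -2 + C*G)
L(y) = sqrt(-2 - 3*y) (L(y) = sqrt(y + (-2 - 4*y)) = sqrt(-2 - 3*y))
l(b, c) = 2 - c (l(b, c) = sqrt(-2 - 3*(-2)) - c = sqrt(-2 + 6) - c = sqrt(4) - c = 2 - c)
O = 8576/1829 (O = 6 - 33572/(24502 - ((2 - 1*(-8)) + 6)*(-69)) = 6 - 33572/(24502 - ((2 + 8) + 6)*(-69)) = 6 - 33572/(24502 - (10 + 6)*(-69)) = 6 - 33572/(24502 - 16*(-69)) = 6 - 33572/(24502 - 1*(-1104)) = 6 - 33572/(24502 + 1104) = 6 - 33572/25606 = 6 - 1*2398/1829 = 6 - 2398/1829 = 8576/1829 ≈ 4.6889)
(-3326 - 1*(-2792)) + O = (-3326 - 1*(-2792)) + 8576/1829 = (-3326 + 2792) + 8576/1829 = -534 + 8576/1829 = -968110/1829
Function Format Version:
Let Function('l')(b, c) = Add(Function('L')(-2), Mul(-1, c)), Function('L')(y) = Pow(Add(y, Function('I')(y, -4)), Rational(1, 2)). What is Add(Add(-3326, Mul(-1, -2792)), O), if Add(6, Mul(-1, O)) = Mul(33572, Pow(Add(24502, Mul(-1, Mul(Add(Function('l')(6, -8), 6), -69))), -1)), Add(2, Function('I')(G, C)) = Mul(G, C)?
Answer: Rational(-968110, 1829) ≈ -529.31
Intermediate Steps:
Function('I')(G, C) = Add(-2, Mul(C, G)) (Function('I')(G, C) = Add(-2, Mul(G, C)) = Add(-2, Mul(C, G)))
Function('L')(y) = Pow(Add(-2, Mul(-3, y)), Rational(1, 2)) (Function('L')(y) = Pow(Add(y, Add(-2, Mul(-4, y))), Rational(1, 2)) = Pow(Add(-2, Mul(-3, y)), Rational(1, 2)))
Function('l')(b, c) = Add(2, Mul(-1, c)) (Function('l')(b, c) = Add(Pow(Add(-2, Mul(-3, -2)), Rational(1, 2)), Mul(-1, c)) = Add(Pow(Add(-2, 6), Rational(1, 2)), Mul(-1, c)) = Add(Pow(4, Rational(1, 2)), Mul(-1, c)) = Add(2, Mul(-1, c)))
O = Rational(8576, 1829) (O = Add(6, Mul(-1, Mul(33572, Pow(Add(24502, Mul(-1, Mul(Add(Add(2, Mul(-1, -8)), 6), -69))), -1)))) = Add(6, Mul(-1, Mul(33572, Pow(Add(24502, Mul(-1, Mul(Add(Add(2, 8), 6), -69))), -1)))) = Add(6, Mul(-1, Mul(33572, Pow(Add(24502, Mul(-1, Mul(Add(10, 6), -69))), -1)))) = Add(6, Mul(-1, Mul(33572, Pow(Add(24502, Mul(-1, Mul(16, -69))), -1)))) = Add(6, Mul(-1, Mul(33572, Pow(Add(24502, Mul(-1, -1104)), -1)))) = Add(6, Mul(-1, Mul(33572, Pow(Add(24502, 1104), -1)))) = Add(6, Mul(-1, Mul(33572, Pow(25606, -1)))) = Add(6, Mul(-1, Mul(33572, Rational(1, 25606)))) = Add(6, Mul(-1, Rational(2398, 1829))) = Add(6, Rational(-2398, 1829)) = Rational(8576, 1829) ≈ 4.6889)
Add(Add(-3326, Mul(-1, -2792)), O) = Add(Add(-3326, Mul(-1, -2792)), Rational(8576, 1829)) = Add(Add(-3326, 2792), Rational(8576, 1829)) = Add(-534, Rational(8576, 1829)) = Rational(-968110, 1829)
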